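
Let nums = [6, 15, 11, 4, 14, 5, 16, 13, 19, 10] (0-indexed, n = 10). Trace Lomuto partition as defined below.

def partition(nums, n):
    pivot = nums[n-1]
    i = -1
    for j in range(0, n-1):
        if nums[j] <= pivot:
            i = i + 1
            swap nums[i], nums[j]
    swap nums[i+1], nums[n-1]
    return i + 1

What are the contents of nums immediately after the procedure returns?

[6, 4, 5, 10, 14, 11, 16, 13, 19, 15]

pivot=10, i=-1
j=0: 6≤10, i=0, swap(0,0) ⇒ [6, 15, 11, 4, 14, 5, 16, 13, 19, 10]
j=1: 15>10, skip
j=2: 11>10, skip
j=3: 4≤10, i=1, swap(1,3) ⇒ [6, 4, 11, 15, 14, 5, 16, 13, 19, 10]
j=4: 14>10, skip
j=5: 5≤10, i=2, swap(2,5) ⇒ [6, 4, 5, 15, 14, 11, 16, 13, 19, 10]
j=6: 16>10, skip
j=7: 13>10, skip
j=8: 19>10, skip
swap(3,9) ⇒ [6, 4, 5, 10, 14, 11, 16, 13, 19, 15]; return 3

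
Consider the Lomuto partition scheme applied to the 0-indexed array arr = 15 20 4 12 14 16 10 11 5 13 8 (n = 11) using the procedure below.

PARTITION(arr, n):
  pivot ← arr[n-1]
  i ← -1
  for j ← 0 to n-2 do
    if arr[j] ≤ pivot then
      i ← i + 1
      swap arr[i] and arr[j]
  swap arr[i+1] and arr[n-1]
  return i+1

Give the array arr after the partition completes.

4 5 8 12 14 16 10 11 20 13 15

pivot=8, i=-1
j=0: 15>8, skip
j=1: 20>8, skip
j=2: 4≤8, i=0, swap(0,2) ⇒ 4 20 15 12 14 16 10 11 5 13 8
j=3: 12>8, skip
j=4: 14>8, skip
j=5: 16>8, skip
j=6: 10>8, skip
j=7: 11>8, skip
j=8: 5≤8, i=1, swap(1,8) ⇒ 4 5 15 12 14 16 10 11 20 13 8
j=9: 13>8, skip
swap(2,10) ⇒ 4 5 8 12 14 16 10 11 20 13 15; return 2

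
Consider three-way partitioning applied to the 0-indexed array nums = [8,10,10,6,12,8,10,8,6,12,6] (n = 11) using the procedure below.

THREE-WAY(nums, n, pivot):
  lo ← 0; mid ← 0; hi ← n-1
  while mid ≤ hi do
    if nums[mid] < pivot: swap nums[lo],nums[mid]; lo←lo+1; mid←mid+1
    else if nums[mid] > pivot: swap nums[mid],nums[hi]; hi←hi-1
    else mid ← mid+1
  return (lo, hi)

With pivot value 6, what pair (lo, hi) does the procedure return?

(0, 2)

lo=0 mid=0 hi=10
8>6: swap(0,10), hi=9 ⇒ [6,10,10,6,12,8,10,8,6,12,8]
6=6: mid=1
10>6: swap(1,9), hi=8 ⇒ [6,12,10,6,12,8,10,8,6,10,8]
12>6: swap(1,8), hi=7 ⇒ [6,6,10,6,12,8,10,8,12,10,8]
6=6: mid=2
10>6: swap(2,7), hi=6 ⇒ [6,6,8,6,12,8,10,10,12,10,8]
8>6: swap(2,6), hi=5 ⇒ [6,6,10,6,12,8,8,10,12,10,8]
10>6: swap(2,5), hi=4 ⇒ [6,6,8,6,12,10,8,10,12,10,8]
8>6: swap(2,4), hi=3 ⇒ [6,6,12,6,8,10,8,10,12,10,8]
12>6: swap(2,3), hi=2 ⇒ [6,6,6,12,8,10,8,10,12,10,8]
6=6: mid=3
done. lo=0 hi=2; nums=[6,6,6,12,8,10,8,10,12,10,8]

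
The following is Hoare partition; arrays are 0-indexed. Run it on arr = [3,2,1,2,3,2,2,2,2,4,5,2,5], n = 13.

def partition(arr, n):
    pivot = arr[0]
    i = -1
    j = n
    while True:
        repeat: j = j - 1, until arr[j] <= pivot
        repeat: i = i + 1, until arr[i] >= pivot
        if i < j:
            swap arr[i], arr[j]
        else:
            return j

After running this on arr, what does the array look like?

pivot = arr[0] = 3; i = -1, j = 13
j→11 (arr[11]=2≤3), i→0 (arr[0]=3≥3); i<j, swap → [2,2,1,2,3,2,2,2,2,4,5,3,5]
j→8 (arr[8]=2≤3), i→4 (arr[4]=3≥3); i<j, swap → [2,2,1,2,2,2,2,2,3,4,5,3,5]
j→7, i→8; i≥j, return j=7. arr = [2,2,1,2,2,2,2,2,3,4,5,3,5]

[2,2,1,2,2,2,2,2,3,4,5,3,5]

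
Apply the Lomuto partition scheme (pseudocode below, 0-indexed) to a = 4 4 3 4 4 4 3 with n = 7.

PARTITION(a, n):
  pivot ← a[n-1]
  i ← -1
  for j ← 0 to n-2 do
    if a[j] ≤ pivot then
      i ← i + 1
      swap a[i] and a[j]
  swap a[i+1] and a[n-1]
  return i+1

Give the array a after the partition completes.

pivot = a[6] = 3; i = -1
j=0: a[0]=4 > 3 → no swap
j=1: a[1]=4 > 3 → no swap
j=2: a[2]=3 ≤ 3 → i=0, swap a[0],a[2] → 3 4 4 4 4 4 3
j=3: a[3]=4 > 3 → no swap
j=4: a[4]=4 > 3 → no swap
j=5: a[5]=4 > 3 → no swap
final swap a[1],a[6] → 3 3 4 4 4 4 4; return 1

3 3 4 4 4 4 4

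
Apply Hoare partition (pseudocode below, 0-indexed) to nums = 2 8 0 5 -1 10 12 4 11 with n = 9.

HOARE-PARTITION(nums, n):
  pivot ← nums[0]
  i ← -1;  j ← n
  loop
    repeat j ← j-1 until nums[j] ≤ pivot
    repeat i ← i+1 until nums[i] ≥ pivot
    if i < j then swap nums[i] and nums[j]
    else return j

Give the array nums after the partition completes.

pivot = nums[0] = 2; i = -1, j = 9
j→4 (nums[4]=-1≤2), i→0 (nums[0]=2≥2); i<j, swap → -1 8 0 5 2 10 12 4 11
j→2 (nums[2]=0≤2), i→1 (nums[1]=8≥2); i<j, swap → -1 0 8 5 2 10 12 4 11
j→1, i→2; i≥j, return j=1. nums = -1 0 8 5 2 10 12 4 11

-1 0 8 5 2 10 12 4 11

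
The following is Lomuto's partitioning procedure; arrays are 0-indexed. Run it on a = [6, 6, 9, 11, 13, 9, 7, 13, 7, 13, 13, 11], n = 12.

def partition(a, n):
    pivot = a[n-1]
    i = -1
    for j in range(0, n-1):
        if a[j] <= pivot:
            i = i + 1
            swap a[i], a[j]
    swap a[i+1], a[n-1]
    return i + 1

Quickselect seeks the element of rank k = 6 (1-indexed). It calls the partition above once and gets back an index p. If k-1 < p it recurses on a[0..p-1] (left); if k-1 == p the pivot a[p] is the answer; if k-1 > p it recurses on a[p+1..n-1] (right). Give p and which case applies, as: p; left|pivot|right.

pivot = a[11] = 11; i = -1
j=0: a[0]=6 ≤ 11 → i=0, swap a[0],a[0] (no change) → [6, 6, 9, 11, 13, 9, 7, 13, 7, 13, 13, 11]
j=1: a[1]=6 ≤ 11 → i=1, swap a[1],a[1] (no change) → [6, 6, 9, 11, 13, 9, 7, 13, 7, 13, 13, 11]
j=2: a[2]=9 ≤ 11 → i=2, swap a[2],a[2] (no change) → [6, 6, 9, 11, 13, 9, 7, 13, 7, 13, 13, 11]
j=3: a[3]=11 ≤ 11 → i=3, swap a[3],a[3] (no change) → [6, 6, 9, 11, 13, 9, 7, 13, 7, 13, 13, 11]
j=4: a[4]=13 > 11 → no swap
j=5: a[5]=9 ≤ 11 → i=4, swap a[4],a[5] → [6, 6, 9, 11, 9, 13, 7, 13, 7, 13, 13, 11]
j=6: a[6]=7 ≤ 11 → i=5, swap a[5],a[6] → [6, 6, 9, 11, 9, 7, 13, 13, 7, 13, 13, 11]
j=7: a[7]=13 > 11 → no swap
j=8: a[8]=7 ≤ 11 → i=6, swap a[6],a[8] → [6, 6, 9, 11, 9, 7, 7, 13, 13, 13, 13, 11]
j=9: a[9]=13 > 11 → no swap
j=10: a[10]=13 > 11 → no swap
final swap a[7],a[11] → [6, 6, 9, 11, 9, 7, 7, 11, 13, 13, 13, 13]; return 7
p = 7; k-1 = 5 < 7 ⇒ left

7; left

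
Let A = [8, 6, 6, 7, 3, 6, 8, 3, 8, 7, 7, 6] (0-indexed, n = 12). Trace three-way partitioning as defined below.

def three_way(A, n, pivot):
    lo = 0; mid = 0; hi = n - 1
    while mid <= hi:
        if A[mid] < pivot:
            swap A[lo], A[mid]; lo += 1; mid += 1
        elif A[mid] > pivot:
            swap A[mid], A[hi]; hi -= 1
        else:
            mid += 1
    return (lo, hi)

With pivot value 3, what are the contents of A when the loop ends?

[3, 3, 7, 6, 6, 8, 6, 8, 7, 7, 6, 8]

lo=0 mid=0 hi=11
8>3: swap(0,11), hi=10 ⇒ [6, 6, 6, 7, 3, 6, 8, 3, 8, 7, 7, 8]
6>3: swap(0,10), hi=9 ⇒ [7, 6, 6, 7, 3, 6, 8, 3, 8, 7, 6, 8]
7>3: swap(0,9), hi=8 ⇒ [7, 6, 6, 7, 3, 6, 8, 3, 8, 7, 6, 8]
7>3: swap(0,8), hi=7 ⇒ [8, 6, 6, 7, 3, 6, 8, 3, 7, 7, 6, 8]
8>3: swap(0,7), hi=6 ⇒ [3, 6, 6, 7, 3, 6, 8, 8, 7, 7, 6, 8]
3=3: mid=1
6>3: swap(1,6), hi=5 ⇒ [3, 8, 6, 7, 3, 6, 6, 8, 7, 7, 6, 8]
8>3: swap(1,5), hi=4 ⇒ [3, 6, 6, 7, 3, 8, 6, 8, 7, 7, 6, 8]
6>3: swap(1,4), hi=3 ⇒ [3, 3, 6, 7, 6, 8, 6, 8, 7, 7, 6, 8]
3=3: mid=2
6>3: swap(2,3), hi=2 ⇒ [3, 3, 7, 6, 6, 8, 6, 8, 7, 7, 6, 8]
7>3: swap(2,2), hi=1 ⇒ [3, 3, 7, 6, 6, 8, 6, 8, 7, 7, 6, 8]
done. lo=0 hi=1; A=[3, 3, 7, 6, 6, 8, 6, 8, 7, 7, 6, 8]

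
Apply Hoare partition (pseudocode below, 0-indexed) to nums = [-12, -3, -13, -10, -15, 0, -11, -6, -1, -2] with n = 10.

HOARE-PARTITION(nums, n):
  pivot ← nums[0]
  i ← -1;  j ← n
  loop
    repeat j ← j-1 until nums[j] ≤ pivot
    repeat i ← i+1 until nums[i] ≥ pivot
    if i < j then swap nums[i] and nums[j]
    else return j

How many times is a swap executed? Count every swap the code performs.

2

pivot=-12
j stops at 4 (-15), i stops at 0 (-12); swap ⇒ [-15, -3, -13, -10, -12, 0, -11, -6, -1, -2]
j stops at 2 (-13), i stops at 1 (-3); swap ⇒ [-15, -13, -3, -10, -12, 0, -11, -6, -1, -2]
j stops at 1, i stops at 2; i≥j ⇒ return 1. nums=[-15, -13, -3, -10, -12, 0, -11, -6, -1, -2]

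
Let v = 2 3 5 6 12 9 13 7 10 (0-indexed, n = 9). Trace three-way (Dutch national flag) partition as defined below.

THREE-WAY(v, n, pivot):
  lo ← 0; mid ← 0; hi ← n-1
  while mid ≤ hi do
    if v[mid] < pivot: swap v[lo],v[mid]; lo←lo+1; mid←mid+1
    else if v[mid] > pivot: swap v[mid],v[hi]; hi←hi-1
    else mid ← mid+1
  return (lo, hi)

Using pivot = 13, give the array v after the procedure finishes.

2 3 5 6 12 9 7 10 13

pivot = 13; lo=0, mid=0, hi=8
v[mid]=2<13: swap v[0],v[0]; lo=1,mid=1 → 2 3 5 6 12 9 13 7 10
v[mid]=3<13: swap v[1],v[1]; lo=2,mid=2 → 2 3 5 6 12 9 13 7 10
v[mid]=5<13: swap v[2],v[2]; lo=3,mid=3 → 2 3 5 6 12 9 13 7 10
v[mid]=6<13: swap v[3],v[3]; lo=4,mid=4 → 2 3 5 6 12 9 13 7 10
v[mid]=12<13: swap v[4],v[4]; lo=5,mid=5 → 2 3 5 6 12 9 13 7 10
v[mid]=9<13: swap v[5],v[5]; lo=6,mid=6 → 2 3 5 6 12 9 13 7 10
v[mid]=13=13: mid=7
v[mid]=7<13: swap v[6],v[7]; lo=7,mid=8 → 2 3 5 6 12 9 7 13 10
v[mid]=10<13: swap v[7],v[8]; lo=8,mid=9 → 2 3 5 6 12 9 7 10 13
end: lo=8, hi=8; v = 2 3 5 6 12 9 7 10 13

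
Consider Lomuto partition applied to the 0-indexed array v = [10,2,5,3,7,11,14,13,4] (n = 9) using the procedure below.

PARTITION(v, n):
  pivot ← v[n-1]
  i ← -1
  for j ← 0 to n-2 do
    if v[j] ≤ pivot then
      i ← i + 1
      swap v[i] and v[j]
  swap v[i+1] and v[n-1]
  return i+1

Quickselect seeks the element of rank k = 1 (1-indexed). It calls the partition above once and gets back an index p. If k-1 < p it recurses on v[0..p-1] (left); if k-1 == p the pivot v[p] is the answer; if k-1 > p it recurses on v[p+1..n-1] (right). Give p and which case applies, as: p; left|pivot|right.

pivot=4, i=-1
j=0: 10>4, skip
j=1: 2≤4, i=0, swap(0,1) ⇒ [2,10,5,3,7,11,14,13,4]
j=2: 5>4, skip
j=3: 3≤4, i=1, swap(1,3) ⇒ [2,3,5,10,7,11,14,13,4]
j=4: 7>4, skip
j=5: 11>4, skip
j=6: 14>4, skip
j=7: 13>4, skip
swap(2,8) ⇒ [2,3,4,10,7,11,14,13,5]; return 2
p = 2; k-1 = 0 < 2 ⇒ left

2; left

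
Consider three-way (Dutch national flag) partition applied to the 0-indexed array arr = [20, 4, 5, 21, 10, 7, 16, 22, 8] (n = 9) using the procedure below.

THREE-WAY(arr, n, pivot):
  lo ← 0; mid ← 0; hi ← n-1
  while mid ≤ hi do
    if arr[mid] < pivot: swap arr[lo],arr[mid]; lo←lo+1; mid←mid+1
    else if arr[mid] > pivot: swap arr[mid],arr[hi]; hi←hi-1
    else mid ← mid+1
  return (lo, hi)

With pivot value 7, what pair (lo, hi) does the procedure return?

(2, 2)

lo=0 mid=0 hi=8
20>7: swap(0,8), hi=7 ⇒ [8, 4, 5, 21, 10, 7, 16, 22, 20]
8>7: swap(0,7), hi=6 ⇒ [22, 4, 5, 21, 10, 7, 16, 8, 20]
22>7: swap(0,6), hi=5 ⇒ [16, 4, 5, 21, 10, 7, 22, 8, 20]
16>7: swap(0,5), hi=4 ⇒ [7, 4, 5, 21, 10, 16, 22, 8, 20]
7=7: mid=1
4<7: swap(0,1), lo=1 mid=2 ⇒ [4, 7, 5, 21, 10, 16, 22, 8, 20]
5<7: swap(1,2), lo=2 mid=3 ⇒ [4, 5, 7, 21, 10, 16, 22, 8, 20]
21>7: swap(3,4), hi=3 ⇒ [4, 5, 7, 10, 21, 16, 22, 8, 20]
10>7: swap(3,3), hi=2 ⇒ [4, 5, 7, 10, 21, 16, 22, 8, 20]
done. lo=2 hi=2; arr=[4, 5, 7, 10, 21, 16, 22, 8, 20]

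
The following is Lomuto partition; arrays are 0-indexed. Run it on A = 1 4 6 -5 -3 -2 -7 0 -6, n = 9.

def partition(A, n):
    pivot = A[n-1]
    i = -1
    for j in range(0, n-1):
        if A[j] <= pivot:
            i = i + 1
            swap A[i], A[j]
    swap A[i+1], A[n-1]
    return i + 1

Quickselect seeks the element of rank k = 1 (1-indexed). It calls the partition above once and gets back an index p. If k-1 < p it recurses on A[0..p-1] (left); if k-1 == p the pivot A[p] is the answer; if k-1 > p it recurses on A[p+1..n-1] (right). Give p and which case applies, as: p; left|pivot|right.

pivot = A[8] = -6; i = -1
j=0: A[0]=1 > -6 → no swap
j=1: A[1]=4 > -6 → no swap
j=2: A[2]=6 > -6 → no swap
j=3: A[3]=-5 > -6 → no swap
j=4: A[4]=-3 > -6 → no swap
j=5: A[5]=-2 > -6 → no swap
j=6: A[6]=-7 ≤ -6 → i=0, swap A[0],A[6] → -7 4 6 -5 -3 -2 1 0 -6
j=7: A[7]=0 > -6 → no swap
final swap A[1],A[8] → -7 -6 6 -5 -3 -2 1 0 4; return 1
p = 1; k-1 = 0 < 1 ⇒ left

1; left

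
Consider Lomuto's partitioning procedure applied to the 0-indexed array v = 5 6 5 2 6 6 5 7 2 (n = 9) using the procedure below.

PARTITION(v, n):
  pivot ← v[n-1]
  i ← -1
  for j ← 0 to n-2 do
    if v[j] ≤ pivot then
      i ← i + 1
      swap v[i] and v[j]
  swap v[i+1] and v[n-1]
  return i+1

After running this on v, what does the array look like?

pivot = v[8] = 2; i = -1
j=0: v[0]=5 > 2 → no swap
j=1: v[1]=6 > 2 → no swap
j=2: v[2]=5 > 2 → no swap
j=3: v[3]=2 ≤ 2 → i=0, swap v[0],v[3] → 2 6 5 5 6 6 5 7 2
j=4: v[4]=6 > 2 → no swap
j=5: v[5]=6 > 2 → no swap
j=6: v[6]=5 > 2 → no swap
j=7: v[7]=7 > 2 → no swap
final swap v[1],v[8] → 2 2 5 5 6 6 5 7 6; return 1

2 2 5 5 6 6 5 7 6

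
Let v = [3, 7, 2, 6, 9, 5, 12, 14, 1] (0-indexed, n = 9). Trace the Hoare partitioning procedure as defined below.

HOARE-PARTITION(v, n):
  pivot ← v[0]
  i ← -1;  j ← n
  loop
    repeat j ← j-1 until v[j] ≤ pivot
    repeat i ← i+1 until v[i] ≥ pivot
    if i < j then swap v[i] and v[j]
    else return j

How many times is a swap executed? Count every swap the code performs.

pivot=3
j stops at 8 (1), i stops at 0 (3); swap ⇒ [1, 7, 2, 6, 9, 5, 12, 14, 3]
j stops at 2 (2), i stops at 1 (7); swap ⇒ [1, 2, 7, 6, 9, 5, 12, 14, 3]
j stops at 1, i stops at 2; i≥j ⇒ return 1. v=[1, 2, 7, 6, 9, 5, 12, 14, 3]

2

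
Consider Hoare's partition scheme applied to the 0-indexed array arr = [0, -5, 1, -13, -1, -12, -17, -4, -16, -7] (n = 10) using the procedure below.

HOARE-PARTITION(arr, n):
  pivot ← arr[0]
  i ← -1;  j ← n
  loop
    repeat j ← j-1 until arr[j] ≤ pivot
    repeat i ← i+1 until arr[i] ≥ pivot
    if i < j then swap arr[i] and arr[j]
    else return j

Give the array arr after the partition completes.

[-7, -5, -16, -13, -1, -12, -17, -4, 1, 0]

pivot=0
j stops at 9 (-7), i stops at 0 (0); swap ⇒ [-7, -5, 1, -13, -1, -12, -17, -4, -16, 0]
j stops at 8 (-16), i stops at 2 (1); swap ⇒ [-7, -5, -16, -13, -1, -12, -17, -4, 1, 0]
j stops at 7, i stops at 8; i≥j ⇒ return 7. arr=[-7, -5, -16, -13, -1, -12, -17, -4, 1, 0]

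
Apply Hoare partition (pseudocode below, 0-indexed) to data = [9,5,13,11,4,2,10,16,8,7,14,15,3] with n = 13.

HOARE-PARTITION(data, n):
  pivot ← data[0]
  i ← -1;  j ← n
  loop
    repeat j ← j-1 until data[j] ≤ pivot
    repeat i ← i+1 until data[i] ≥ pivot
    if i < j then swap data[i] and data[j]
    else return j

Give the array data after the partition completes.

[3,5,7,8,4,2,10,16,11,13,14,15,9]

pivot = data[0] = 9; i = -1, j = 13
j→12 (data[12]=3≤9), i→0 (data[0]=9≥9); i<j, swap → [3,5,13,11,4,2,10,16,8,7,14,15,9]
j→9 (data[9]=7≤9), i→2 (data[2]=13≥9); i<j, swap → [3,5,7,11,4,2,10,16,8,13,14,15,9]
j→8 (data[8]=8≤9), i→3 (data[3]=11≥9); i<j, swap → [3,5,7,8,4,2,10,16,11,13,14,15,9]
j→5, i→6; i≥j, return j=5. data = [3,5,7,8,4,2,10,16,11,13,14,15,9]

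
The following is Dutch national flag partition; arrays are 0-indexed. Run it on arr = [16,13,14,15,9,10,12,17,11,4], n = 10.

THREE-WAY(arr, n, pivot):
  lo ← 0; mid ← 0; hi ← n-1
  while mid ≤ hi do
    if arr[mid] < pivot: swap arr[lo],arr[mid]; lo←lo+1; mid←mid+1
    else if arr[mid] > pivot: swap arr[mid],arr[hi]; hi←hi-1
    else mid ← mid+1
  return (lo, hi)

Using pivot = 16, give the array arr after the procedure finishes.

[13,14,15,9,10,12,4,11,16,17]

lo=0 mid=0 hi=9
16=16: mid=1
13<16: swap(0,1), lo=1 mid=2 ⇒ [13,16,14,15,9,10,12,17,11,4]
14<16: swap(1,2), lo=2 mid=3 ⇒ [13,14,16,15,9,10,12,17,11,4]
15<16: swap(2,3), lo=3 mid=4 ⇒ [13,14,15,16,9,10,12,17,11,4]
9<16: swap(3,4), lo=4 mid=5 ⇒ [13,14,15,9,16,10,12,17,11,4]
10<16: swap(4,5), lo=5 mid=6 ⇒ [13,14,15,9,10,16,12,17,11,4]
12<16: swap(5,6), lo=6 mid=7 ⇒ [13,14,15,9,10,12,16,17,11,4]
17>16: swap(7,9), hi=8 ⇒ [13,14,15,9,10,12,16,4,11,17]
4<16: swap(6,7), lo=7 mid=8 ⇒ [13,14,15,9,10,12,4,16,11,17]
11<16: swap(7,8), lo=8 mid=9 ⇒ [13,14,15,9,10,12,4,11,16,17]
done. lo=8 hi=8; arr=[13,14,15,9,10,12,4,11,16,17]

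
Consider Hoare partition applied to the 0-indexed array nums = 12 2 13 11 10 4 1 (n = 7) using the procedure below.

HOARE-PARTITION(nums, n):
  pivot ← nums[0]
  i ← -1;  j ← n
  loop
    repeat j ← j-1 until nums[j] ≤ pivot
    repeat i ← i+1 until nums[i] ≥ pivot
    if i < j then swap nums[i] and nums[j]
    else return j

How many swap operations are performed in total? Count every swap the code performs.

pivot=12
j stops at 6 (1), i stops at 0 (12); swap ⇒ 1 2 13 11 10 4 12
j stops at 5 (4), i stops at 2 (13); swap ⇒ 1 2 4 11 10 13 12
j stops at 4, i stops at 5; i≥j ⇒ return 4. nums=1 2 4 11 10 13 12

2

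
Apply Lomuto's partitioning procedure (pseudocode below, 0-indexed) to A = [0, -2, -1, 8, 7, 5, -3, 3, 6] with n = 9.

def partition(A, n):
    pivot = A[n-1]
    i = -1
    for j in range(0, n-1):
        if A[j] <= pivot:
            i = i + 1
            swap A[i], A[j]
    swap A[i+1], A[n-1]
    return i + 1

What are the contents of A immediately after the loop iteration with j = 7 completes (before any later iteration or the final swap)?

pivot = A[8] = 6; i = -1
j=0: A[0]=0 ≤ 6 → i=0, swap A[0],A[0] (no change) → [0, -2, -1, 8, 7, 5, -3, 3, 6]
j=1: A[1]=-2 ≤ 6 → i=1, swap A[1],A[1] (no change) → [0, -2, -1, 8, 7, 5, -3, 3, 6]
j=2: A[2]=-1 ≤ 6 → i=2, swap A[2],A[2] (no change) → [0, -2, -1, 8, 7, 5, -3, 3, 6]
j=3: A[3]=8 > 6 → no swap
j=4: A[4]=7 > 6 → no swap
j=5: A[5]=5 ≤ 6 → i=3, swap A[3],A[5] → [0, -2, -1, 5, 7, 8, -3, 3, 6]
j=6: A[6]=-3 ≤ 6 → i=4, swap A[4],A[6] → [0, -2, -1, 5, -3, 8, 7, 3, 6]
j=7: A[7]=3 ≤ 6 → i=5, swap A[5],A[7] → [0, -2, -1, 5, -3, 3, 7, 8, 6]
(after j=7) A = [0, -2, -1, 5, -3, 3, 7, 8, 6]

[0, -2, -1, 5, -3, 3, 7, 8, 6]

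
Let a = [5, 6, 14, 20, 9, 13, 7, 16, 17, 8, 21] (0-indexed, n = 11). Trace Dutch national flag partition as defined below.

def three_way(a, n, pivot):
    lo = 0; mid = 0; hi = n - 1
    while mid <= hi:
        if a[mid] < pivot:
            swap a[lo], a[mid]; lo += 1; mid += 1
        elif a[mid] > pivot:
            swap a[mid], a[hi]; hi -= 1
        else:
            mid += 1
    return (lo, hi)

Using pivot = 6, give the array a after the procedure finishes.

[5, 6, 20, 9, 13, 7, 16, 17, 8, 21, 14]

pivot = 6; lo=0, mid=0, hi=10
a[mid]=5<6: swap a[0],a[0]; lo=1,mid=1 → [5, 6, 14, 20, 9, 13, 7, 16, 17, 8, 21]
a[mid]=6=6: mid=2
a[mid]=14>6: swap a[2],a[10]; hi=9 → [5, 6, 21, 20, 9, 13, 7, 16, 17, 8, 14]
a[mid]=21>6: swap a[2],a[9]; hi=8 → [5, 6, 8, 20, 9, 13, 7, 16, 17, 21, 14]
a[mid]=8>6: swap a[2],a[8]; hi=7 → [5, 6, 17, 20, 9, 13, 7, 16, 8, 21, 14]
a[mid]=17>6: swap a[2],a[7]; hi=6 → [5, 6, 16, 20, 9, 13, 7, 17, 8, 21, 14]
a[mid]=16>6: swap a[2],a[6]; hi=5 → [5, 6, 7, 20, 9, 13, 16, 17, 8, 21, 14]
a[mid]=7>6: swap a[2],a[5]; hi=4 → [5, 6, 13, 20, 9, 7, 16, 17, 8, 21, 14]
a[mid]=13>6: swap a[2],a[4]; hi=3 → [5, 6, 9, 20, 13, 7, 16, 17, 8, 21, 14]
a[mid]=9>6: swap a[2],a[3]; hi=2 → [5, 6, 20, 9, 13, 7, 16, 17, 8, 21, 14]
a[mid]=20>6: swap a[2],a[2]; hi=1 → [5, 6, 20, 9, 13, 7, 16, 17, 8, 21, 14]
end: lo=1, hi=1; a = [5, 6, 20, 9, 13, 7, 16, 17, 8, 21, 14]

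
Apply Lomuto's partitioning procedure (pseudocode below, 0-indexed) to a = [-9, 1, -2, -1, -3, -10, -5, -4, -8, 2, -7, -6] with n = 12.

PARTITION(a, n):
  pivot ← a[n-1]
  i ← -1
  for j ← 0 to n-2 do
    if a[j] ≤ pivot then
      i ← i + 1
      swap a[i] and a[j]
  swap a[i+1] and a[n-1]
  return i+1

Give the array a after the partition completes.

pivot = a[11] = -6; i = -1
j=0: a[0]=-9 ≤ -6 → i=0, swap a[0],a[0] (no change) → [-9, 1, -2, -1, -3, -10, -5, -4, -8, 2, -7, -6]
j=1: a[1]=1 > -6 → no swap
j=2: a[2]=-2 > -6 → no swap
j=3: a[3]=-1 > -6 → no swap
j=4: a[4]=-3 > -6 → no swap
j=5: a[5]=-10 ≤ -6 → i=1, swap a[1],a[5] → [-9, -10, -2, -1, -3, 1, -5, -4, -8, 2, -7, -6]
j=6: a[6]=-5 > -6 → no swap
j=7: a[7]=-4 > -6 → no swap
j=8: a[8]=-8 ≤ -6 → i=2, swap a[2],a[8] → [-9, -10, -8, -1, -3, 1, -5, -4, -2, 2, -7, -6]
j=9: a[9]=2 > -6 → no swap
j=10: a[10]=-7 ≤ -6 → i=3, swap a[3],a[10] → [-9, -10, -8, -7, -3, 1, -5, -4, -2, 2, -1, -6]
final swap a[4],a[11] → [-9, -10, -8, -7, -6, 1, -5, -4, -2, 2, -1, -3]; return 4

[-9, -10, -8, -7, -6, 1, -5, -4, -2, 2, -1, -3]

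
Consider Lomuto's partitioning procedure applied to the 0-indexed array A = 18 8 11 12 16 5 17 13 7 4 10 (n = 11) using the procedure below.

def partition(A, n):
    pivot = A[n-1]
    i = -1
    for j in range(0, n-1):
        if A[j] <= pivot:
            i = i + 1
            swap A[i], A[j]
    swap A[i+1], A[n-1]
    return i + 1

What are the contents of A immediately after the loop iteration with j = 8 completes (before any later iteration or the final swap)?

8 5 7 12 16 18 17 13 11 4 10

pivot = A[10] = 10; i = -1
j=0: A[0]=18 > 10 → no swap
j=1: A[1]=8 ≤ 10 → i=0, swap A[0],A[1] → 8 18 11 12 16 5 17 13 7 4 10
j=2: A[2]=11 > 10 → no swap
j=3: A[3]=12 > 10 → no swap
j=4: A[4]=16 > 10 → no swap
j=5: A[5]=5 ≤ 10 → i=1, swap A[1],A[5] → 8 5 11 12 16 18 17 13 7 4 10
j=6: A[6]=17 > 10 → no swap
j=7: A[7]=13 > 10 → no swap
j=8: A[8]=7 ≤ 10 → i=2, swap A[2],A[8] → 8 5 7 12 16 18 17 13 11 4 10
(after j=8) A = 8 5 7 12 16 18 17 13 11 4 10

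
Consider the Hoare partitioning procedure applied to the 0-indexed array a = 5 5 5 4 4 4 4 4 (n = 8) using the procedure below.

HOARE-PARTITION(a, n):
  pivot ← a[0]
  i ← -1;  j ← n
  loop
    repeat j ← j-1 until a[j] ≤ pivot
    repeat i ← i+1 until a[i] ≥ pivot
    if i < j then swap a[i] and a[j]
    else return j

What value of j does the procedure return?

4

pivot = a[0] = 5; i = -1, j = 8
j→7 (a[7]=4≤5), i→0 (a[0]=5≥5); i<j, swap → 4 5 5 4 4 4 4 5
j→6 (a[6]=4≤5), i→1 (a[1]=5≥5); i<j, swap → 4 4 5 4 4 4 5 5
j→5 (a[5]=4≤5), i→2 (a[2]=5≥5); i<j, swap → 4 4 4 4 4 5 5 5
j→4, i→5; i≥j, return j=4. a = 4 4 4 4 4 5 5 5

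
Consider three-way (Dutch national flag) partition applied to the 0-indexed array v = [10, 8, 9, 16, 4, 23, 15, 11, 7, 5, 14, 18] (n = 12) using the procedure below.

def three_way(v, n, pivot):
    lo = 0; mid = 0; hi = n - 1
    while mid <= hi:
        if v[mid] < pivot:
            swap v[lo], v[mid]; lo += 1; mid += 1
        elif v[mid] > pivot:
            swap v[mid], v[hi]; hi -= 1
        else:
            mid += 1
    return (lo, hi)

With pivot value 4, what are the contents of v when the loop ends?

[4, 9, 16, 8, 23, 15, 11, 7, 5, 14, 18, 10]

lo=0 mid=0 hi=11
10>4: swap(0,11), hi=10 ⇒ [18, 8, 9, 16, 4, 23, 15, 11, 7, 5, 14, 10]
18>4: swap(0,10), hi=9 ⇒ [14, 8, 9, 16, 4, 23, 15, 11, 7, 5, 18, 10]
14>4: swap(0,9), hi=8 ⇒ [5, 8, 9, 16, 4, 23, 15, 11, 7, 14, 18, 10]
5>4: swap(0,8), hi=7 ⇒ [7, 8, 9, 16, 4, 23, 15, 11, 5, 14, 18, 10]
7>4: swap(0,7), hi=6 ⇒ [11, 8, 9, 16, 4, 23, 15, 7, 5, 14, 18, 10]
11>4: swap(0,6), hi=5 ⇒ [15, 8, 9, 16, 4, 23, 11, 7, 5, 14, 18, 10]
15>4: swap(0,5), hi=4 ⇒ [23, 8, 9, 16, 4, 15, 11, 7, 5, 14, 18, 10]
23>4: swap(0,4), hi=3 ⇒ [4, 8, 9, 16, 23, 15, 11, 7, 5, 14, 18, 10]
4=4: mid=1
8>4: swap(1,3), hi=2 ⇒ [4, 16, 9, 8, 23, 15, 11, 7, 5, 14, 18, 10]
16>4: swap(1,2), hi=1 ⇒ [4, 9, 16, 8, 23, 15, 11, 7, 5, 14, 18, 10]
9>4: swap(1,1), hi=0 ⇒ [4, 9, 16, 8, 23, 15, 11, 7, 5, 14, 18, 10]
done. lo=0 hi=0; v=[4, 9, 16, 8, 23, 15, 11, 7, 5, 14, 18, 10]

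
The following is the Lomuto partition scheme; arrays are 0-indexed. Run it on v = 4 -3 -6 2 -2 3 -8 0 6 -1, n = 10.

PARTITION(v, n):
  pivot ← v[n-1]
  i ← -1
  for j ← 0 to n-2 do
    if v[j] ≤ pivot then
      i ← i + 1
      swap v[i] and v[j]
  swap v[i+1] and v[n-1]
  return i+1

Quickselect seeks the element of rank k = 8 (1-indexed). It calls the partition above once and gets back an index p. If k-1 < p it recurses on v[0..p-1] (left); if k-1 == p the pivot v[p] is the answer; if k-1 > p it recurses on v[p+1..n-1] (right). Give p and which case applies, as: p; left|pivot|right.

4; right

pivot=-1, i=-1
j=0: 4>-1, skip
j=1: -3≤-1, i=0, swap(0,1) ⇒ -3 4 -6 2 -2 3 -8 0 6 -1
j=2: -6≤-1, i=1, swap(1,2) ⇒ -3 -6 4 2 -2 3 -8 0 6 -1
j=3: 2>-1, skip
j=4: -2≤-1, i=2, swap(2,4) ⇒ -3 -6 -2 2 4 3 -8 0 6 -1
j=5: 3>-1, skip
j=6: -8≤-1, i=3, swap(3,6) ⇒ -3 -6 -2 -8 4 3 2 0 6 -1
j=7: 0>-1, skip
j=8: 6>-1, skip
swap(4,9) ⇒ -3 -6 -2 -8 -1 3 2 0 6 4; return 4
p = 4; k-1 = 7 > 4 ⇒ right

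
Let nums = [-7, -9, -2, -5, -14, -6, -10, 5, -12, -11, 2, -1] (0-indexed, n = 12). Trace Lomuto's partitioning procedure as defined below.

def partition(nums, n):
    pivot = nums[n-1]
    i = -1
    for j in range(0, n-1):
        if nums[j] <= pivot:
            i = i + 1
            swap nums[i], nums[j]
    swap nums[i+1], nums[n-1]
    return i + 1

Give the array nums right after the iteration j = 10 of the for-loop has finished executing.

pivot=-1, i=-1
j=0: -7≤-1, i=0, swap(0,0) ⇒ [-7, -9, -2, -5, -14, -6, -10, 5, -12, -11, 2, -1]
j=1: -9≤-1, i=1, swap(1,1) ⇒ [-7, -9, -2, -5, -14, -6, -10, 5, -12, -11, 2, -1]
j=2: -2≤-1, i=2, swap(2,2) ⇒ [-7, -9, -2, -5, -14, -6, -10, 5, -12, -11, 2, -1]
j=3: -5≤-1, i=3, swap(3,3) ⇒ [-7, -9, -2, -5, -14, -6, -10, 5, -12, -11, 2, -1]
j=4: -14≤-1, i=4, swap(4,4) ⇒ [-7, -9, -2, -5, -14, -6, -10, 5, -12, -11, 2, -1]
j=5: -6≤-1, i=5, swap(5,5) ⇒ [-7, -9, -2, -5, -14, -6, -10, 5, -12, -11, 2, -1]
j=6: -10≤-1, i=6, swap(6,6) ⇒ [-7, -9, -2, -5, -14, -6, -10, 5, -12, -11, 2, -1]
j=7: 5>-1, skip
j=8: -12≤-1, i=7, swap(7,8) ⇒ [-7, -9, -2, -5, -14, -6, -10, -12, 5, -11, 2, -1]
j=9: -11≤-1, i=8, swap(8,9) ⇒ [-7, -9, -2, -5, -14, -6, -10, -12, -11, 5, 2, -1]
j=10: 2>-1, skip
(after j=10) nums = [-7, -9, -2, -5, -14, -6, -10, -12, -11, 5, 2, -1]

[-7, -9, -2, -5, -14, -6, -10, -12, -11, 5, 2, -1]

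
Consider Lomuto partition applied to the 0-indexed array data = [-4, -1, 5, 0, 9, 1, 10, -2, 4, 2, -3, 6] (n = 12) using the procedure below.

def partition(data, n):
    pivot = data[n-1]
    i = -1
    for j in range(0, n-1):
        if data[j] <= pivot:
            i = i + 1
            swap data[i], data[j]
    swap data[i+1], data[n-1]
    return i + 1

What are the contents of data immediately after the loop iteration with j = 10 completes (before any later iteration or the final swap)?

[-4, -1, 5, 0, 1, -2, 4, 2, -3, 9, 10, 6]

pivot = data[11] = 6; i = -1
j=0: data[0]=-4 ≤ 6 → i=0, swap data[0],data[0] (no change) → [-4, -1, 5, 0, 9, 1, 10, -2, 4, 2, -3, 6]
j=1: data[1]=-1 ≤ 6 → i=1, swap data[1],data[1] (no change) → [-4, -1, 5, 0, 9, 1, 10, -2, 4, 2, -3, 6]
j=2: data[2]=5 ≤ 6 → i=2, swap data[2],data[2] (no change) → [-4, -1, 5, 0, 9, 1, 10, -2, 4, 2, -3, 6]
j=3: data[3]=0 ≤ 6 → i=3, swap data[3],data[3] (no change) → [-4, -1, 5, 0, 9, 1, 10, -2, 4, 2, -3, 6]
j=4: data[4]=9 > 6 → no swap
j=5: data[5]=1 ≤ 6 → i=4, swap data[4],data[5] → [-4, -1, 5, 0, 1, 9, 10, -2, 4, 2, -3, 6]
j=6: data[6]=10 > 6 → no swap
j=7: data[7]=-2 ≤ 6 → i=5, swap data[5],data[7] → [-4, -1, 5, 0, 1, -2, 10, 9, 4, 2, -3, 6]
j=8: data[8]=4 ≤ 6 → i=6, swap data[6],data[8] → [-4, -1, 5, 0, 1, -2, 4, 9, 10, 2, -3, 6]
j=9: data[9]=2 ≤ 6 → i=7, swap data[7],data[9] → [-4, -1, 5, 0, 1, -2, 4, 2, 10, 9, -3, 6]
j=10: data[10]=-3 ≤ 6 → i=8, swap data[8],data[10] → [-4, -1, 5, 0, 1, -2, 4, 2, -3, 9, 10, 6]
(after j=10) data = [-4, -1, 5, 0, 1, -2, 4, 2, -3, 9, 10, 6]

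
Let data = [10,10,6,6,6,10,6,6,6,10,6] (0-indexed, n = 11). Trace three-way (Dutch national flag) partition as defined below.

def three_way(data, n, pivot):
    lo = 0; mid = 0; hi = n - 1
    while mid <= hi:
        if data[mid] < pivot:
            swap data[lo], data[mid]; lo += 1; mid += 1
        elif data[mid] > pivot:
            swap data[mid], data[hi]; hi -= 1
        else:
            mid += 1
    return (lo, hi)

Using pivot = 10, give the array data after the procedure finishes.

pivot = 10; lo=0, mid=0, hi=10
data[mid]=10=10: mid=1
data[mid]=10=10: mid=2
data[mid]=6<10: swap data[0],data[2]; lo=1,mid=3 → [6,10,10,6,6,10,6,6,6,10,6]
data[mid]=6<10: swap data[1],data[3]; lo=2,mid=4 → [6,6,10,10,6,10,6,6,6,10,6]
data[mid]=6<10: swap data[2],data[4]; lo=3,mid=5 → [6,6,6,10,10,10,6,6,6,10,6]
data[mid]=10=10: mid=6
data[mid]=6<10: swap data[3],data[6]; lo=4,mid=7 → [6,6,6,6,10,10,10,6,6,10,6]
data[mid]=6<10: swap data[4],data[7]; lo=5,mid=8 → [6,6,6,6,6,10,10,10,6,10,6]
data[mid]=6<10: swap data[5],data[8]; lo=6,mid=9 → [6,6,6,6,6,6,10,10,10,10,6]
data[mid]=10=10: mid=10
data[mid]=6<10: swap data[6],data[10]; lo=7,mid=11 → [6,6,6,6,6,6,6,10,10,10,10]
end: lo=7, hi=10; data = [6,6,6,6,6,6,6,10,10,10,10]

[6,6,6,6,6,6,6,10,10,10,10]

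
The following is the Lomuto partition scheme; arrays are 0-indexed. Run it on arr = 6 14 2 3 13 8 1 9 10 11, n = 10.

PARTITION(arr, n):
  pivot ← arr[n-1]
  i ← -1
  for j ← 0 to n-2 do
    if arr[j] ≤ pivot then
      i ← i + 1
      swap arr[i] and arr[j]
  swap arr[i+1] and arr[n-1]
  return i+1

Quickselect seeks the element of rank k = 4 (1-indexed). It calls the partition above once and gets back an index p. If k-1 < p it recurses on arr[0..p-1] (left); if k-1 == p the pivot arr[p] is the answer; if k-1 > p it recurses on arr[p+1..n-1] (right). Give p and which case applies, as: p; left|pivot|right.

pivot = arr[9] = 11; i = -1
j=0: arr[0]=6 ≤ 11 → i=0, swap arr[0],arr[0] (no change) → 6 14 2 3 13 8 1 9 10 11
j=1: arr[1]=14 > 11 → no swap
j=2: arr[2]=2 ≤ 11 → i=1, swap arr[1],arr[2] → 6 2 14 3 13 8 1 9 10 11
j=3: arr[3]=3 ≤ 11 → i=2, swap arr[2],arr[3] → 6 2 3 14 13 8 1 9 10 11
j=4: arr[4]=13 > 11 → no swap
j=5: arr[5]=8 ≤ 11 → i=3, swap arr[3],arr[5] → 6 2 3 8 13 14 1 9 10 11
j=6: arr[6]=1 ≤ 11 → i=4, swap arr[4],arr[6] → 6 2 3 8 1 14 13 9 10 11
j=7: arr[7]=9 ≤ 11 → i=5, swap arr[5],arr[7] → 6 2 3 8 1 9 13 14 10 11
j=8: arr[8]=10 ≤ 11 → i=6, swap arr[6],arr[8] → 6 2 3 8 1 9 10 14 13 11
final swap arr[7],arr[9] → 6 2 3 8 1 9 10 11 13 14; return 7
p = 7; k-1 = 3 < 7 ⇒ left

7; left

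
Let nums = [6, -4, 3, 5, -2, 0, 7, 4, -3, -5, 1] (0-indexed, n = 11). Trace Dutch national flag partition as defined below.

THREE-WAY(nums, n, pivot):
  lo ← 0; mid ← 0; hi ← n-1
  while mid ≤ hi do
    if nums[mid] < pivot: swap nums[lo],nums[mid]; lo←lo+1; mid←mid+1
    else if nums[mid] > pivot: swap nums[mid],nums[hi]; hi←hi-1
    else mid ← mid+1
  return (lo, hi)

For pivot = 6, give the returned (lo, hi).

(9, 9)

pivot = 6; lo=0, mid=0, hi=10
nums[mid]=6=6: mid=1
nums[mid]=-4<6: swap nums[0],nums[1]; lo=1,mid=2 → [-4, 6, 3, 5, -2, 0, 7, 4, -3, -5, 1]
nums[mid]=3<6: swap nums[1],nums[2]; lo=2,mid=3 → [-4, 3, 6, 5, -2, 0, 7, 4, -3, -5, 1]
nums[mid]=5<6: swap nums[2],nums[3]; lo=3,mid=4 → [-4, 3, 5, 6, -2, 0, 7, 4, -3, -5, 1]
nums[mid]=-2<6: swap nums[3],nums[4]; lo=4,mid=5 → [-4, 3, 5, -2, 6, 0, 7, 4, -3, -5, 1]
nums[mid]=0<6: swap nums[4],nums[5]; lo=5,mid=6 → [-4, 3, 5, -2, 0, 6, 7, 4, -3, -5, 1]
nums[mid]=7>6: swap nums[6],nums[10]; hi=9 → [-4, 3, 5, -2, 0, 6, 1, 4, -3, -5, 7]
nums[mid]=1<6: swap nums[5],nums[6]; lo=6,mid=7 → [-4, 3, 5, -2, 0, 1, 6, 4, -3, -5, 7]
nums[mid]=4<6: swap nums[6],nums[7]; lo=7,mid=8 → [-4, 3, 5, -2, 0, 1, 4, 6, -3, -5, 7]
nums[mid]=-3<6: swap nums[7],nums[8]; lo=8,mid=9 → [-4, 3, 5, -2, 0, 1, 4, -3, 6, -5, 7]
nums[mid]=-5<6: swap nums[8],nums[9]; lo=9,mid=10 → [-4, 3, 5, -2, 0, 1, 4, -3, -5, 6, 7]
end: lo=9, hi=9; nums = [-4, 3, 5, -2, 0, 1, 4, -3, -5, 6, 7]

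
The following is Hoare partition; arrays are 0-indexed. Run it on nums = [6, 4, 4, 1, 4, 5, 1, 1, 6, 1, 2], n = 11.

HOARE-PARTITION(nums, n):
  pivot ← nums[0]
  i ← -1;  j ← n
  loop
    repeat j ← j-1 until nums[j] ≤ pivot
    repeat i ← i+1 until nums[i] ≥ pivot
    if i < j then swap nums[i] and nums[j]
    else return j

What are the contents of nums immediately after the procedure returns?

pivot = nums[0] = 6; i = -1, j = 11
j→10 (nums[10]=2≤6), i→0 (nums[0]=6≥6); i<j, swap → [2, 4, 4, 1, 4, 5, 1, 1, 6, 1, 6]
j→9 (nums[9]=1≤6), i→8 (nums[8]=6≥6); i<j, swap → [2, 4, 4, 1, 4, 5, 1, 1, 1, 6, 6]
j→8, i→9; i≥j, return j=8. nums = [2, 4, 4, 1, 4, 5, 1, 1, 1, 6, 6]

[2, 4, 4, 1, 4, 5, 1, 1, 1, 6, 6]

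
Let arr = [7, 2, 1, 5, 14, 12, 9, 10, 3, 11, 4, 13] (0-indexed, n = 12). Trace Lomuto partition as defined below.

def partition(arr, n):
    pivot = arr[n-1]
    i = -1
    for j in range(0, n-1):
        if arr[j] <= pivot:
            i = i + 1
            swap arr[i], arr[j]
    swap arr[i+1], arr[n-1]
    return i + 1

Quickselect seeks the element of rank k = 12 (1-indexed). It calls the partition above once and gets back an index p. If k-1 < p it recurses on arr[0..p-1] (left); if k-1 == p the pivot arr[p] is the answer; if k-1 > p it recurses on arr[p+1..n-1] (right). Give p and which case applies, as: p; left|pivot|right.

pivot = arr[11] = 13; i = -1
j=0: arr[0]=7 ≤ 13 → i=0, swap arr[0],arr[0] (no change) → [7, 2, 1, 5, 14, 12, 9, 10, 3, 11, 4, 13]
j=1: arr[1]=2 ≤ 13 → i=1, swap arr[1],arr[1] (no change) → [7, 2, 1, 5, 14, 12, 9, 10, 3, 11, 4, 13]
j=2: arr[2]=1 ≤ 13 → i=2, swap arr[2],arr[2] (no change) → [7, 2, 1, 5, 14, 12, 9, 10, 3, 11, 4, 13]
j=3: arr[3]=5 ≤ 13 → i=3, swap arr[3],arr[3] (no change) → [7, 2, 1, 5, 14, 12, 9, 10, 3, 11, 4, 13]
j=4: arr[4]=14 > 13 → no swap
j=5: arr[5]=12 ≤ 13 → i=4, swap arr[4],arr[5] → [7, 2, 1, 5, 12, 14, 9, 10, 3, 11, 4, 13]
j=6: arr[6]=9 ≤ 13 → i=5, swap arr[5],arr[6] → [7, 2, 1, 5, 12, 9, 14, 10, 3, 11, 4, 13]
j=7: arr[7]=10 ≤ 13 → i=6, swap arr[6],arr[7] → [7, 2, 1, 5, 12, 9, 10, 14, 3, 11, 4, 13]
j=8: arr[8]=3 ≤ 13 → i=7, swap arr[7],arr[8] → [7, 2, 1, 5, 12, 9, 10, 3, 14, 11, 4, 13]
j=9: arr[9]=11 ≤ 13 → i=8, swap arr[8],arr[9] → [7, 2, 1, 5, 12, 9, 10, 3, 11, 14, 4, 13]
j=10: arr[10]=4 ≤ 13 → i=9, swap arr[9],arr[10] → [7, 2, 1, 5, 12, 9, 10, 3, 11, 4, 14, 13]
final swap arr[10],arr[11] → [7, 2, 1, 5, 12, 9, 10, 3, 11, 4, 13, 14]; return 10
p = 10; k-1 = 11 > 10 ⇒ right

10; right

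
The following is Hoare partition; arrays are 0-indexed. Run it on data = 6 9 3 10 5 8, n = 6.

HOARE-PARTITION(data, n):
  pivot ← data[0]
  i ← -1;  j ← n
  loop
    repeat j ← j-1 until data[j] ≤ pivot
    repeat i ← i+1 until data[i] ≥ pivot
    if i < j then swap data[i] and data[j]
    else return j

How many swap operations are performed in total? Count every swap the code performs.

pivot=6
j stops at 4 (5), i stops at 0 (6); swap ⇒ 5 9 3 10 6 8
j stops at 2 (3), i stops at 1 (9); swap ⇒ 5 3 9 10 6 8
j stops at 1, i stops at 2; i≥j ⇒ return 1. data=5 3 9 10 6 8

2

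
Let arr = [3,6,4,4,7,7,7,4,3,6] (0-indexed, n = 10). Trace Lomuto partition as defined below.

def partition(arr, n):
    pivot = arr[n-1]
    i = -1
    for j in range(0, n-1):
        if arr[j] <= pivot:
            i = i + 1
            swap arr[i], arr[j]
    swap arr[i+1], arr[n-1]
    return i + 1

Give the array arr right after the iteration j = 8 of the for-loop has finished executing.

[3,6,4,4,4,3,7,7,7,6]

pivot=6, i=-1
j=0: 3≤6, i=0, swap(0,0) ⇒ [3,6,4,4,7,7,7,4,3,6]
j=1: 6≤6, i=1, swap(1,1) ⇒ [3,6,4,4,7,7,7,4,3,6]
j=2: 4≤6, i=2, swap(2,2) ⇒ [3,6,4,4,7,7,7,4,3,6]
j=3: 4≤6, i=3, swap(3,3) ⇒ [3,6,4,4,7,7,7,4,3,6]
j=4: 7>6, skip
j=5: 7>6, skip
j=6: 7>6, skip
j=7: 4≤6, i=4, swap(4,7) ⇒ [3,6,4,4,4,7,7,7,3,6]
j=8: 3≤6, i=5, swap(5,8) ⇒ [3,6,4,4,4,3,7,7,7,6]
(after j=8) arr = [3,6,4,4,4,3,7,7,7,6]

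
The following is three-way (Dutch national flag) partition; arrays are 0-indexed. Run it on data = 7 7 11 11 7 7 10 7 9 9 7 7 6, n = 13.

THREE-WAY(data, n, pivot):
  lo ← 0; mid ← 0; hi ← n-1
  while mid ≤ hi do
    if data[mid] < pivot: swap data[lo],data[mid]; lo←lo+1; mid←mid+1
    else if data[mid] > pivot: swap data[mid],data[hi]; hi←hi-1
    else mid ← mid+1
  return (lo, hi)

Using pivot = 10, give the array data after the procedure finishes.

7 7 6 7 7 7 7 9 9 7 10 11 11

lo=0 mid=0 hi=12
7<10: swap(0,0), lo=1 mid=1 ⇒ 7 7 11 11 7 7 10 7 9 9 7 7 6
7<10: swap(1,1), lo=2 mid=2 ⇒ 7 7 11 11 7 7 10 7 9 9 7 7 6
11>10: swap(2,12), hi=11 ⇒ 7 7 6 11 7 7 10 7 9 9 7 7 11
6<10: swap(2,2), lo=3 mid=3 ⇒ 7 7 6 11 7 7 10 7 9 9 7 7 11
11>10: swap(3,11), hi=10 ⇒ 7 7 6 7 7 7 10 7 9 9 7 11 11
7<10: swap(3,3), lo=4 mid=4 ⇒ 7 7 6 7 7 7 10 7 9 9 7 11 11
7<10: swap(4,4), lo=5 mid=5 ⇒ 7 7 6 7 7 7 10 7 9 9 7 11 11
7<10: swap(5,5), lo=6 mid=6 ⇒ 7 7 6 7 7 7 10 7 9 9 7 11 11
10=10: mid=7
7<10: swap(6,7), lo=7 mid=8 ⇒ 7 7 6 7 7 7 7 10 9 9 7 11 11
9<10: swap(7,8), lo=8 mid=9 ⇒ 7 7 6 7 7 7 7 9 10 9 7 11 11
9<10: swap(8,9), lo=9 mid=10 ⇒ 7 7 6 7 7 7 7 9 9 10 7 11 11
7<10: swap(9,10), lo=10 mid=11 ⇒ 7 7 6 7 7 7 7 9 9 7 10 11 11
done. lo=10 hi=10; data=7 7 6 7 7 7 7 9 9 7 10 11 11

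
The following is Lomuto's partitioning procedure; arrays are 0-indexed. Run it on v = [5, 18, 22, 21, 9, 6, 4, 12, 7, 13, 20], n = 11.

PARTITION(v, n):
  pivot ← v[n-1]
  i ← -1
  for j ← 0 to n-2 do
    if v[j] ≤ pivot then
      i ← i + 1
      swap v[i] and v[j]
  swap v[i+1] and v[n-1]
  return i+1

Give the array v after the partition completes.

[5, 18, 9, 6, 4, 12, 7, 13, 20, 21, 22]

pivot=20, i=-1
j=0: 5≤20, i=0, swap(0,0) ⇒ [5, 18, 22, 21, 9, 6, 4, 12, 7, 13, 20]
j=1: 18≤20, i=1, swap(1,1) ⇒ [5, 18, 22, 21, 9, 6, 4, 12, 7, 13, 20]
j=2: 22>20, skip
j=3: 21>20, skip
j=4: 9≤20, i=2, swap(2,4) ⇒ [5, 18, 9, 21, 22, 6, 4, 12, 7, 13, 20]
j=5: 6≤20, i=3, swap(3,5) ⇒ [5, 18, 9, 6, 22, 21, 4, 12, 7, 13, 20]
j=6: 4≤20, i=4, swap(4,6) ⇒ [5, 18, 9, 6, 4, 21, 22, 12, 7, 13, 20]
j=7: 12≤20, i=5, swap(5,7) ⇒ [5, 18, 9, 6, 4, 12, 22, 21, 7, 13, 20]
j=8: 7≤20, i=6, swap(6,8) ⇒ [5, 18, 9, 6, 4, 12, 7, 21, 22, 13, 20]
j=9: 13≤20, i=7, swap(7,9) ⇒ [5, 18, 9, 6, 4, 12, 7, 13, 22, 21, 20]
swap(8,10) ⇒ [5, 18, 9, 6, 4, 12, 7, 13, 20, 21, 22]; return 8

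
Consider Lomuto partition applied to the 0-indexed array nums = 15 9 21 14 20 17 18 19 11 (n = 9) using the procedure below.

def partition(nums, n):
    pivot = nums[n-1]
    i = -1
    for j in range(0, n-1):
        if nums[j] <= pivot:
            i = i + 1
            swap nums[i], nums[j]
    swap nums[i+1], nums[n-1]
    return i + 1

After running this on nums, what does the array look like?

pivot=11, i=-1
j=0: 15>11, skip
j=1: 9≤11, i=0, swap(0,1) ⇒ 9 15 21 14 20 17 18 19 11
j=2: 21>11, skip
j=3: 14>11, skip
j=4: 20>11, skip
j=5: 17>11, skip
j=6: 18>11, skip
j=7: 19>11, skip
swap(1,8) ⇒ 9 11 21 14 20 17 18 19 15; return 1

9 11 21 14 20 17 18 19 15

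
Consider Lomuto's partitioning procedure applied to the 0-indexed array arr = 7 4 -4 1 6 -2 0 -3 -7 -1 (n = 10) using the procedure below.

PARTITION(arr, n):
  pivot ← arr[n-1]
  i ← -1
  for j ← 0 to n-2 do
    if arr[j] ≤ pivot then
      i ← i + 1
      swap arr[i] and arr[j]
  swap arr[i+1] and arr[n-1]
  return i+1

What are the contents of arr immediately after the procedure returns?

-4 -2 -3 -7 -1 4 0 7 1 6

pivot=-1, i=-1
j=0: 7>-1, skip
j=1: 4>-1, skip
j=2: -4≤-1, i=0, swap(0,2) ⇒ -4 4 7 1 6 -2 0 -3 -7 -1
j=3: 1>-1, skip
j=4: 6>-1, skip
j=5: -2≤-1, i=1, swap(1,5) ⇒ -4 -2 7 1 6 4 0 -3 -7 -1
j=6: 0>-1, skip
j=7: -3≤-1, i=2, swap(2,7) ⇒ -4 -2 -3 1 6 4 0 7 -7 -1
j=8: -7≤-1, i=3, swap(3,8) ⇒ -4 -2 -3 -7 6 4 0 7 1 -1
swap(4,9) ⇒ -4 -2 -3 -7 -1 4 0 7 1 6; return 4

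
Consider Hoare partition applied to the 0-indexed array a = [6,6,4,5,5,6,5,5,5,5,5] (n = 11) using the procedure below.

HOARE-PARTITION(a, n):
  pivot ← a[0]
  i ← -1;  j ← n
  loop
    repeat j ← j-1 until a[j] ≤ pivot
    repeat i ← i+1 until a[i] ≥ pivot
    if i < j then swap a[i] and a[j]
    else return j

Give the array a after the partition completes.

[5,5,4,5,5,5,5,5,6,6,6]

pivot = a[0] = 6; i = -1, j = 11
j→10 (a[10]=5≤6), i→0 (a[0]=6≥6); i<j, swap → [5,6,4,5,5,6,5,5,5,5,6]
j→9 (a[9]=5≤6), i→1 (a[1]=6≥6); i<j, swap → [5,5,4,5,5,6,5,5,5,6,6]
j→8 (a[8]=5≤6), i→5 (a[5]=6≥6); i<j, swap → [5,5,4,5,5,5,5,5,6,6,6]
j→7, i→8; i≥j, return j=7. a = [5,5,4,5,5,5,5,5,6,6,6]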